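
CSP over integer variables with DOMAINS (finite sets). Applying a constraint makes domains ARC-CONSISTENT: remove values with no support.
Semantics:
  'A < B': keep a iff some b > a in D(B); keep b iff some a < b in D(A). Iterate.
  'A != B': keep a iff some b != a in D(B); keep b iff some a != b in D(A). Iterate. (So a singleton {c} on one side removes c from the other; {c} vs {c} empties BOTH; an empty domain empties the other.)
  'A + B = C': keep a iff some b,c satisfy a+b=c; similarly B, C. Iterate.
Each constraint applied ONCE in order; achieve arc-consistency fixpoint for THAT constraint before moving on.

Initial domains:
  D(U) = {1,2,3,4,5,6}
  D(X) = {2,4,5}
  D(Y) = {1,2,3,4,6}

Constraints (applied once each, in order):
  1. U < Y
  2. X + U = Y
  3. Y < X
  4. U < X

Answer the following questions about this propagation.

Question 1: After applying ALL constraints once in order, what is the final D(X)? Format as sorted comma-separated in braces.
Constraint 1 (U < Y) on D(U)={1,2,3,4,5,6} D(Y)={1,2,3,4,6}: U {1,2,3,4,5,6}->{1,2,3,4,5}; Y {1,2,3,4,6}->{2,3,4,6}
Constraint 2 (X + U = Y) on D(X)={2,4,5} D(U)={1,2,3,4,5} D(Y)={2,3,4,6}: U {1,2,3,4,5}->{1,2,4}; Y {2,3,4,6}->{3,4,6}
Constraint 3 (Y < X) on D(Y)={3,4,6} D(X)={2,4,5}: Y {3,4,6}->{3,4}; X {2,4,5}->{4,5}
Constraint 4 (U < X) on D(U)={1,2,4} D(X)={4,5}: no change
So after all 4 constraints: D(X) = {4,5}

Answer: {4,5}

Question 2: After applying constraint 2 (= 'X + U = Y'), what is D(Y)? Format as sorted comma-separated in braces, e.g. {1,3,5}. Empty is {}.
Constraint 1 (U < Y) on D(U)={1,2,3,4,5,6} D(Y)={1,2,3,4,6}: U {1,2,3,4,5,6}->{1,2,3,4,5}; Y {1,2,3,4,6}->{2,3,4,6}
Constraint 2 (X + U = Y) on D(X)={2,4,5} D(U)={1,2,3,4,5} D(Y)={2,3,4,6}: U {1,2,3,4,5}->{1,2,4}; Y {2,3,4,6}->{3,4,6}
So after constraint 2: D(Y) = {3,4,6}

Answer: {3,4,6}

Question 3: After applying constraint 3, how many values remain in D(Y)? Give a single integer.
Constraint 1 (U < Y) on D(U)={1,2,3,4,5,6} D(Y)={1,2,3,4,6}: U {1,2,3,4,5,6}->{1,2,3,4,5}; Y {1,2,3,4,6}->{2,3,4,6}
Constraint 2 (X + U = Y) on D(X)={2,4,5} D(U)={1,2,3,4,5} D(Y)={2,3,4,6}: U {1,2,3,4,5}->{1,2,4}; Y {2,3,4,6}->{3,4,6}
Constraint 3 (Y < X) on D(Y)={3,4,6} D(X)={2,4,5}: Y {3,4,6}->{3,4}; X {2,4,5}->{4,5}
So after constraint 3: D(Y)={3,4}, size = 2

Answer: 2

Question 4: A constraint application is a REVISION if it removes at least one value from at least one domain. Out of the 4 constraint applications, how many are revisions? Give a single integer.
Answer: 3

Derivation:
Constraint 1 (U < Y) on D(U)={1,2,3,4,5,6} D(Y)={1,2,3,4,6}: U {1,2,3,4,5,6}->{1,2,3,4,5}; Y {1,2,3,4,6}->{2,3,4,6} => REVISION
Constraint 2 (X + U = Y) on D(X)={2,4,5} D(U)={1,2,3,4,5} D(Y)={2,3,4,6}: U {1,2,3,4,5}->{1,2,4}; Y {2,3,4,6}->{3,4,6} => REVISION
Constraint 3 (Y < X) on D(Y)={3,4,6} D(X)={2,4,5}: Y {3,4,6}->{3,4}; X {2,4,5}->{4,5} => REVISION
Constraint 4 (U < X) on D(U)={1,2,4} D(X)={4,5}: no change => not a revision
Total revisions = 3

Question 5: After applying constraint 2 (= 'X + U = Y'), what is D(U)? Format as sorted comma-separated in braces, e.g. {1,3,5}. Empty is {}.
Answer: {1,2,4}

Derivation:
Constraint 1 (U < Y) on D(U)={1,2,3,4,5,6} D(Y)={1,2,3,4,6}: U {1,2,3,4,5,6}->{1,2,3,4,5}; Y {1,2,3,4,6}->{2,3,4,6}
Constraint 2 (X + U = Y) on D(X)={2,4,5} D(U)={1,2,3,4,5} D(Y)={2,3,4,6}: U {1,2,3,4,5}->{1,2,4}; Y {2,3,4,6}->{3,4,6}
So after constraint 2: D(U) = {1,2,4}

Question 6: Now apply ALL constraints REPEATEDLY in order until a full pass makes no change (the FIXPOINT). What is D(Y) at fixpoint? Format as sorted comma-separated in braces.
Answer: {}

Derivation:
pass 0 (initial): D(Y)={1,2,3,4,6}
pass 1: U {1,2,3,4,5,6}->{1,2,4}; X {2,4,5}->{4,5}; Y {1,2,3,4,6}->{3,4}
pass 2: U {1,2,4}->{}; X {4,5}->{}; Y {3,4}->{}
pass 3: no change
Fixpoint after 3 passes: D(Y) = {}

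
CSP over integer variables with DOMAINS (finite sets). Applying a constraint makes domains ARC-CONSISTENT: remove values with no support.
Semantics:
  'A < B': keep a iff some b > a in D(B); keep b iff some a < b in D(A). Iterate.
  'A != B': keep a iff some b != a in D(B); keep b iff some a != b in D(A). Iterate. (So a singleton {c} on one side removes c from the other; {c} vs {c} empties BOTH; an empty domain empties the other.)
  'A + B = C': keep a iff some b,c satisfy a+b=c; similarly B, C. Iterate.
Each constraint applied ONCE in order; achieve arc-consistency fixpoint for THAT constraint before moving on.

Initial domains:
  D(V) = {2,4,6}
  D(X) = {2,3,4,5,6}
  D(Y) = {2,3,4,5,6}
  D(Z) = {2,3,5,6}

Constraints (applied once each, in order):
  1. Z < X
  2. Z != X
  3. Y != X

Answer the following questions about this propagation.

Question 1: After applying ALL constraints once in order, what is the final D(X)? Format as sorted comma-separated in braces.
Answer: {3,4,5,6}

Derivation:
Constraint 1 (Z < X) on D(Z)={2,3,5,6} D(X)={2,3,4,5,6}: Z {2,3,5,6}->{2,3,5}; X {2,3,4,5,6}->{3,4,5,6}
Constraint 2 (Z != X) on D(Z)={2,3,5} D(X)={3,4,5,6}: no change
Constraint 3 (Y != X) on D(Y)={2,3,4,5,6} D(X)={3,4,5,6}: no change
So after all 3 constraints: D(X) = {3,4,5,6}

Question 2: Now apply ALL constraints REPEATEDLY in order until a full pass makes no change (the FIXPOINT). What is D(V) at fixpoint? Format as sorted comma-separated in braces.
Answer: {2,4,6}

Derivation:
pass 0 (initial): D(V)={2,4,6}
pass 1: X {2,3,4,5,6}->{3,4,5,6}; Z {2,3,5,6}->{2,3,5}
pass 2: no change
Fixpoint after 2 passes: D(V) = {2,4,6}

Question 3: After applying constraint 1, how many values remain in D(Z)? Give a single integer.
Answer: 3

Derivation:
Constraint 1 (Z < X) on D(Z)={2,3,5,6} D(X)={2,3,4,5,6}: Z {2,3,5,6}->{2,3,5}; X {2,3,4,5,6}->{3,4,5,6}
So after constraint 1: D(Z)={2,3,5}, size = 3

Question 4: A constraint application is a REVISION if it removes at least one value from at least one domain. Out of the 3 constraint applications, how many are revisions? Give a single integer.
Constraint 1 (Z < X) on D(Z)={2,3,5,6} D(X)={2,3,4,5,6}: Z {2,3,5,6}->{2,3,5}; X {2,3,4,5,6}->{3,4,5,6} => REVISION
Constraint 2 (Z != X) on D(Z)={2,3,5} D(X)={3,4,5,6}: no change => not a revision
Constraint 3 (Y != X) on D(Y)={2,3,4,5,6} D(X)={3,4,5,6}: no change => not a revision
Total revisions = 1

Answer: 1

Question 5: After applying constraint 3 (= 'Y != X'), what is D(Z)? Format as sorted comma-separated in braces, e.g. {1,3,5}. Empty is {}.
Answer: {2,3,5}

Derivation:
Constraint 1 (Z < X) on D(Z)={2,3,5,6} D(X)={2,3,4,5,6}: Z {2,3,5,6}->{2,3,5}; X {2,3,4,5,6}->{3,4,5,6}
Constraint 2 (Z != X) on D(Z)={2,3,5} D(X)={3,4,5,6}: no change
Constraint 3 (Y != X) on D(Y)={2,3,4,5,6} D(X)={3,4,5,6}: no change
So after constraint 3: D(Z) = {2,3,5}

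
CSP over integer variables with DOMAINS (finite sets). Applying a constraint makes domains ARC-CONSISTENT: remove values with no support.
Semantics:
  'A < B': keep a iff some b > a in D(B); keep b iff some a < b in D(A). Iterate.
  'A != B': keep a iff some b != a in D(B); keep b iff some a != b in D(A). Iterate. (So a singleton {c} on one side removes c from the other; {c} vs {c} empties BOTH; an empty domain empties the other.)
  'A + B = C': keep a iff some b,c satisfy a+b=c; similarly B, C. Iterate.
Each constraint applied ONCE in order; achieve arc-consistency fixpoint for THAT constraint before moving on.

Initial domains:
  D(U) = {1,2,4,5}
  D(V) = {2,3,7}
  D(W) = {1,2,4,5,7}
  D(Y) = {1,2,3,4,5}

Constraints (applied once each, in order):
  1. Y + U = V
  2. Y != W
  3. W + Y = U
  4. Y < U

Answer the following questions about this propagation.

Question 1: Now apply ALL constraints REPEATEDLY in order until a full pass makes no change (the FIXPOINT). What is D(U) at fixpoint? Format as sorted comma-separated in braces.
pass 0 (initial): D(U)={1,2,4,5}
pass 1: U {1,2,4,5}->{2,4,5}; W {1,2,4,5,7}->{1,2,4}; Y {1,2,3,4,5}->{1,2,3}
pass 2: V {2,3,7}->{3,7}
pass 3: no change
Fixpoint after 3 passes: D(U) = {2,4,5}

Answer: {2,4,5}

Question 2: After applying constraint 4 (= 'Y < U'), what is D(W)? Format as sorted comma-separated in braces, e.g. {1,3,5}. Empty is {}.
Constraint 1 (Y + U = V) on D(Y)={1,2,3,4,5} D(U)={1,2,4,5} D(V)={2,3,7}: Y {1,2,3,4,5}->{1,2,3,5}
Constraint 2 (Y != W) on D(Y)={1,2,3,5} D(W)={1,2,4,5,7}: no change
Constraint 3 (W + Y = U) on D(W)={1,2,4,5,7} D(Y)={1,2,3,5} D(U)={1,2,4,5}: W {1,2,4,5,7}->{1,2,4}; Y {1,2,3,5}->{1,2,3}; U {1,2,4,5}->{2,4,5}
Constraint 4 (Y < U) on D(Y)={1,2,3} D(U)={2,4,5}: no change
So after constraint 4: D(W) = {1,2,4}

Answer: {1,2,4}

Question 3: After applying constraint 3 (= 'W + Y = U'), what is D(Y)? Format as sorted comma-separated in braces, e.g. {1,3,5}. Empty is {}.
Answer: {1,2,3}

Derivation:
Constraint 1 (Y + U = V) on D(Y)={1,2,3,4,5} D(U)={1,2,4,5} D(V)={2,3,7}: Y {1,2,3,4,5}->{1,2,3,5}
Constraint 2 (Y != W) on D(Y)={1,2,3,5} D(W)={1,2,4,5,7}: no change
Constraint 3 (W + Y = U) on D(W)={1,2,4,5,7} D(Y)={1,2,3,5} D(U)={1,2,4,5}: W {1,2,4,5,7}->{1,2,4}; Y {1,2,3,5}->{1,2,3}; U {1,2,4,5}->{2,4,5}
So after constraint 3: D(Y) = {1,2,3}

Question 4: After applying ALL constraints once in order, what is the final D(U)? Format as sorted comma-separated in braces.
Answer: {2,4,5}

Derivation:
Constraint 1 (Y + U = V) on D(Y)={1,2,3,4,5} D(U)={1,2,4,5} D(V)={2,3,7}: Y {1,2,3,4,5}->{1,2,3,5}
Constraint 2 (Y != W) on D(Y)={1,2,3,5} D(W)={1,2,4,5,7}: no change
Constraint 3 (W + Y = U) on D(W)={1,2,4,5,7} D(Y)={1,2,3,5} D(U)={1,2,4,5}: W {1,2,4,5,7}->{1,2,4}; Y {1,2,3,5}->{1,2,3}; U {1,2,4,5}->{2,4,5}
Constraint 4 (Y < U) on D(Y)={1,2,3} D(U)={2,4,5}: no change
So after all 4 constraints: D(U) = {2,4,5}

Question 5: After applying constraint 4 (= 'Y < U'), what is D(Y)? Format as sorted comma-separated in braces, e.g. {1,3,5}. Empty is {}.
Constraint 1 (Y + U = V) on D(Y)={1,2,3,4,5} D(U)={1,2,4,5} D(V)={2,3,7}: Y {1,2,3,4,5}->{1,2,3,5}
Constraint 2 (Y != W) on D(Y)={1,2,3,5} D(W)={1,2,4,5,7}: no change
Constraint 3 (W + Y = U) on D(W)={1,2,4,5,7} D(Y)={1,2,3,5} D(U)={1,2,4,5}: W {1,2,4,5,7}->{1,2,4}; Y {1,2,3,5}->{1,2,3}; U {1,2,4,5}->{2,4,5}
Constraint 4 (Y < U) on D(Y)={1,2,3} D(U)={2,4,5}: no change
So after constraint 4: D(Y) = {1,2,3}

Answer: {1,2,3}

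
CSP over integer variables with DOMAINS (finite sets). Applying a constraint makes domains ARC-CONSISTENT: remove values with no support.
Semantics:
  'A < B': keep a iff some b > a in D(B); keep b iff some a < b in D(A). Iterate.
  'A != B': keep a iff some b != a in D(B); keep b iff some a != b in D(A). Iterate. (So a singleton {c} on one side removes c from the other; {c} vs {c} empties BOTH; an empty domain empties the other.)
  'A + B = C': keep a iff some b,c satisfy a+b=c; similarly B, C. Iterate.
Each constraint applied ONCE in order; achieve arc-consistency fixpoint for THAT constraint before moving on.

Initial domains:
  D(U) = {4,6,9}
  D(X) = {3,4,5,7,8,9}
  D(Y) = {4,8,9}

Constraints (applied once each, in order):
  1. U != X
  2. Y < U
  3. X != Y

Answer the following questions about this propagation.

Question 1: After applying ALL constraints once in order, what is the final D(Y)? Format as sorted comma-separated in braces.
Answer: {4,8}

Derivation:
Constraint 1 (U != X) on D(U)={4,6,9} D(X)={3,4,5,7,8,9}: no change
Constraint 2 (Y < U) on D(Y)={4,8,9} D(U)={4,6,9}: Y {4,8,9}->{4,8}; U {4,6,9}->{6,9}
Constraint 3 (X != Y) on D(X)={3,4,5,7,8,9} D(Y)={4,8}: no change
So after all 3 constraints: D(Y) = {4,8}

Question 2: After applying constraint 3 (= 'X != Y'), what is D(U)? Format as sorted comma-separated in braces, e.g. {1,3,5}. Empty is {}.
Answer: {6,9}

Derivation:
Constraint 1 (U != X) on D(U)={4,6,9} D(X)={3,4,5,7,8,9}: no change
Constraint 2 (Y < U) on D(Y)={4,8,9} D(U)={4,6,9}: Y {4,8,9}->{4,8}; U {4,6,9}->{6,9}
Constraint 3 (X != Y) on D(X)={3,4,5,7,8,9} D(Y)={4,8}: no change
So after constraint 3: D(U) = {6,9}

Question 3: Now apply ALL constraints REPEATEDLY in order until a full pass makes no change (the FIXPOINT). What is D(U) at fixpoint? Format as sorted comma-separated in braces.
pass 0 (initial): D(U)={4,6,9}
pass 1: U {4,6,9}->{6,9}; Y {4,8,9}->{4,8}
pass 2: no change
Fixpoint after 2 passes: D(U) = {6,9}

Answer: {6,9}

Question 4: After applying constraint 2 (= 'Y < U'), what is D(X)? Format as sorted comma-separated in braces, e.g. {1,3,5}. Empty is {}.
Constraint 1 (U != X) on D(U)={4,6,9} D(X)={3,4,5,7,8,9}: no change
Constraint 2 (Y < U) on D(Y)={4,8,9} D(U)={4,6,9}: Y {4,8,9}->{4,8}; U {4,6,9}->{6,9}
So after constraint 2: D(X) = {3,4,5,7,8,9}

Answer: {3,4,5,7,8,9}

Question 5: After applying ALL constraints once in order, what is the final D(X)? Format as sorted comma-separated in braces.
Constraint 1 (U != X) on D(U)={4,6,9} D(X)={3,4,5,7,8,9}: no change
Constraint 2 (Y < U) on D(Y)={4,8,9} D(U)={4,6,9}: Y {4,8,9}->{4,8}; U {4,6,9}->{6,9}
Constraint 3 (X != Y) on D(X)={3,4,5,7,8,9} D(Y)={4,8}: no change
So after all 3 constraints: D(X) = {3,4,5,7,8,9}

Answer: {3,4,5,7,8,9}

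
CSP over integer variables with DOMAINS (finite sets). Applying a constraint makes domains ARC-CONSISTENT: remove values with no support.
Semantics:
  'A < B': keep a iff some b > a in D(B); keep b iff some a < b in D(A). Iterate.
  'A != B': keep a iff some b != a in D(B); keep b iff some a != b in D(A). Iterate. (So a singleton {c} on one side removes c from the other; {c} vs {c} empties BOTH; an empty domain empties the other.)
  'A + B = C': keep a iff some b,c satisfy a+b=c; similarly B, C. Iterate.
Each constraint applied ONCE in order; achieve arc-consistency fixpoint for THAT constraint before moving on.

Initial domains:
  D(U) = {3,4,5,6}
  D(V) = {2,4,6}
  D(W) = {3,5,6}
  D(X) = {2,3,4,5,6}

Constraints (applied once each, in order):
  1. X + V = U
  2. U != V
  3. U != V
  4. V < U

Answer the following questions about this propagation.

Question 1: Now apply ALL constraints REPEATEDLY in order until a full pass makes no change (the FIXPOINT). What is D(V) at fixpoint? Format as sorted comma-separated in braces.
pass 0 (initial): D(V)={2,4,6}
pass 1: U {3,4,5,6}->{4,5,6}; V {2,4,6}->{2,4}; X {2,3,4,5,6}->{2,3,4}
pass 2: no change
Fixpoint after 2 passes: D(V) = {2,4}

Answer: {2,4}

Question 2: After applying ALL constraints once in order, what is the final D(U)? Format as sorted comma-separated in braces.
Answer: {4,5,6}

Derivation:
Constraint 1 (X + V = U) on D(X)={2,3,4,5,6} D(V)={2,4,6} D(U)={3,4,5,6}: X {2,3,4,5,6}->{2,3,4}; V {2,4,6}->{2,4}; U {3,4,5,6}->{4,5,6}
Constraint 2 (U != V) on D(U)={4,5,6} D(V)={2,4}: no change
Constraint 3 (U != V) on D(U)={4,5,6} D(V)={2,4}: no change
Constraint 4 (V < U) on D(V)={2,4} D(U)={4,5,6}: no change
So after all 4 constraints: D(U) = {4,5,6}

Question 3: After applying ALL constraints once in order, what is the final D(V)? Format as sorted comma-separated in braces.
Answer: {2,4}

Derivation:
Constraint 1 (X + V = U) on D(X)={2,3,4,5,6} D(V)={2,4,6} D(U)={3,4,5,6}: X {2,3,4,5,6}->{2,3,4}; V {2,4,6}->{2,4}; U {3,4,5,6}->{4,5,6}
Constraint 2 (U != V) on D(U)={4,5,6} D(V)={2,4}: no change
Constraint 3 (U != V) on D(U)={4,5,6} D(V)={2,4}: no change
Constraint 4 (V < U) on D(V)={2,4} D(U)={4,5,6}: no change
So after all 4 constraints: D(V) = {2,4}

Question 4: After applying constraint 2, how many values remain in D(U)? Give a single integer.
Constraint 1 (X + V = U) on D(X)={2,3,4,5,6} D(V)={2,4,6} D(U)={3,4,5,6}: X {2,3,4,5,6}->{2,3,4}; V {2,4,6}->{2,4}; U {3,4,5,6}->{4,5,6}
Constraint 2 (U != V) on D(U)={4,5,6} D(V)={2,4}: no change
So after constraint 2: D(U)={4,5,6}, size = 3

Answer: 3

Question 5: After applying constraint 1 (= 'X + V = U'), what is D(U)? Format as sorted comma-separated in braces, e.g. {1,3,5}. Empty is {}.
Constraint 1 (X + V = U) on D(X)={2,3,4,5,6} D(V)={2,4,6} D(U)={3,4,5,6}: X {2,3,4,5,6}->{2,3,4}; V {2,4,6}->{2,4}; U {3,4,5,6}->{4,5,6}
So after constraint 1: D(U) = {4,5,6}

Answer: {4,5,6}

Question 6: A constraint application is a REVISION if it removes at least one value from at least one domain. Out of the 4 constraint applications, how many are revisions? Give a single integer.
Constraint 1 (X + V = U) on D(X)={2,3,4,5,6} D(V)={2,4,6} D(U)={3,4,5,6}: X {2,3,4,5,6}->{2,3,4}; V {2,4,6}->{2,4}; U {3,4,5,6}->{4,5,6} => REVISION
Constraint 2 (U != V) on D(U)={4,5,6} D(V)={2,4}: no change => not a revision
Constraint 3 (U != V) on D(U)={4,5,6} D(V)={2,4}: no change => not a revision
Constraint 4 (V < U) on D(V)={2,4} D(U)={4,5,6}: no change => not a revision
Total revisions = 1

Answer: 1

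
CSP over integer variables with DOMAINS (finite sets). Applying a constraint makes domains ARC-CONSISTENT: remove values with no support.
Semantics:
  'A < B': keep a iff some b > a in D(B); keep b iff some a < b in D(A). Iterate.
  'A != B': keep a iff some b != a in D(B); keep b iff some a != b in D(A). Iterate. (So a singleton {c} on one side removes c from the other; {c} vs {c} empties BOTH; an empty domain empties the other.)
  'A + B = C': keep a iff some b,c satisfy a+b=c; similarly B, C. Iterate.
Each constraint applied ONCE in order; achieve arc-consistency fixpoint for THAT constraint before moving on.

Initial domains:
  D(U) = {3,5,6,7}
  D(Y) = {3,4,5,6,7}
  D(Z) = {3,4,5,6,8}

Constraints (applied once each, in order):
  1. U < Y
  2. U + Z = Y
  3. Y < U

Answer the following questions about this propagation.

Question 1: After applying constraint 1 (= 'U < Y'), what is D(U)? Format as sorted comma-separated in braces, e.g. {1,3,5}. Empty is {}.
Answer: {3,5,6}

Derivation:
Constraint 1 (U < Y) on D(U)={3,5,6,7} D(Y)={3,4,5,6,7}: U {3,5,6,7}->{3,5,6}; Y {3,4,5,6,7}->{4,5,6,7}
So after constraint 1: D(U) = {3,5,6}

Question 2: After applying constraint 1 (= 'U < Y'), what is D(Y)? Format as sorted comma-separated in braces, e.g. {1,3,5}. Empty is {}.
Answer: {4,5,6,7}

Derivation:
Constraint 1 (U < Y) on D(U)={3,5,6,7} D(Y)={3,4,5,6,7}: U {3,5,6,7}->{3,5,6}; Y {3,4,5,6,7}->{4,5,6,7}
So after constraint 1: D(Y) = {4,5,6,7}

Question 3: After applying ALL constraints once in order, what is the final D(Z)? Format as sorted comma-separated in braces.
Answer: {3,4}

Derivation:
Constraint 1 (U < Y) on D(U)={3,5,6,7} D(Y)={3,4,5,6,7}: U {3,5,6,7}->{3,5,6}; Y {3,4,5,6,7}->{4,5,6,7}
Constraint 2 (U + Z = Y) on D(U)={3,5,6} D(Z)={3,4,5,6,8} D(Y)={4,5,6,7}: U {3,5,6}->{3}; Z {3,4,5,6,8}->{3,4}; Y {4,5,6,7}->{6,7}
Constraint 3 (Y < U) on D(Y)={6,7} D(U)={3}: Y {6,7}->{}; U {3}->{}
So after all 3 constraints: D(Z) = {3,4}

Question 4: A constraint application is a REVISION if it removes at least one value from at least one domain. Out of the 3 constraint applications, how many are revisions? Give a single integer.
Answer: 3

Derivation:
Constraint 1 (U < Y) on D(U)={3,5,6,7} D(Y)={3,4,5,6,7}: U {3,5,6,7}->{3,5,6}; Y {3,4,5,6,7}->{4,5,6,7} => REVISION
Constraint 2 (U + Z = Y) on D(U)={3,5,6} D(Z)={3,4,5,6,8} D(Y)={4,5,6,7}: U {3,5,6}->{3}; Z {3,4,5,6,8}->{3,4}; Y {4,5,6,7}->{6,7} => REVISION
Constraint 3 (Y < U) on D(Y)={6,7} D(U)={3}: Y {6,7}->{}; U {3}->{} => REVISION
Total revisions = 3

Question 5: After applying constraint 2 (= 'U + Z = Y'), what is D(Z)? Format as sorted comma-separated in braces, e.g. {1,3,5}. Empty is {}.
Answer: {3,4}

Derivation:
Constraint 1 (U < Y) on D(U)={3,5,6,7} D(Y)={3,4,5,6,7}: U {3,5,6,7}->{3,5,6}; Y {3,4,5,6,7}->{4,5,6,7}
Constraint 2 (U + Z = Y) on D(U)={3,5,6} D(Z)={3,4,5,6,8} D(Y)={4,5,6,7}: U {3,5,6}->{3}; Z {3,4,5,6,8}->{3,4}; Y {4,5,6,7}->{6,7}
So after constraint 2: D(Z) = {3,4}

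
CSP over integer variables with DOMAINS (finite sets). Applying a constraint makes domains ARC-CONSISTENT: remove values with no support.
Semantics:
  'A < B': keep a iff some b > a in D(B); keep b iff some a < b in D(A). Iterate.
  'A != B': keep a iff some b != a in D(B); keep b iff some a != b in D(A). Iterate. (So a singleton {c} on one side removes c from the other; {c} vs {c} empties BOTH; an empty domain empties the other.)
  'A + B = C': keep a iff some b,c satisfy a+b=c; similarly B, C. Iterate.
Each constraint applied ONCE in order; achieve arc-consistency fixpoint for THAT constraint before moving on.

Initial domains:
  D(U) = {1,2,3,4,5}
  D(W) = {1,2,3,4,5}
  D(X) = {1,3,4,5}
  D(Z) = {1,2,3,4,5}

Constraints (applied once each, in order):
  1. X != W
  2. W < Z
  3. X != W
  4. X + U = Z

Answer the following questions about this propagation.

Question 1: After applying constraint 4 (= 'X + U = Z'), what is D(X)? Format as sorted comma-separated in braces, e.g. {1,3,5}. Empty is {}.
Answer: {1,3,4}

Derivation:
Constraint 1 (X != W) on D(X)={1,3,4,5} D(W)={1,2,3,4,5}: no change
Constraint 2 (W < Z) on D(W)={1,2,3,4,5} D(Z)={1,2,3,4,5}: W {1,2,3,4,5}->{1,2,3,4}; Z {1,2,3,4,5}->{2,3,4,5}
Constraint 3 (X != W) on D(X)={1,3,4,5} D(W)={1,2,3,4}: no change
Constraint 4 (X + U = Z) on D(X)={1,3,4,5} D(U)={1,2,3,4,5} D(Z)={2,3,4,5}: X {1,3,4,5}->{1,3,4}; U {1,2,3,4,5}->{1,2,3,4}
So after constraint 4: D(X) = {1,3,4}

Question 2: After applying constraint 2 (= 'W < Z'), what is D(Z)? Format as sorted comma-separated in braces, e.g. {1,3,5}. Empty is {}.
Answer: {2,3,4,5}

Derivation:
Constraint 1 (X != W) on D(X)={1,3,4,5} D(W)={1,2,3,4,5}: no change
Constraint 2 (W < Z) on D(W)={1,2,3,4,5} D(Z)={1,2,3,4,5}: W {1,2,3,4,5}->{1,2,3,4}; Z {1,2,3,4,5}->{2,3,4,5}
So after constraint 2: D(Z) = {2,3,4,5}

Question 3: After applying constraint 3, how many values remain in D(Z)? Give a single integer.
Constraint 1 (X != W) on D(X)={1,3,4,5} D(W)={1,2,3,4,5}: no change
Constraint 2 (W < Z) on D(W)={1,2,3,4,5} D(Z)={1,2,3,4,5}: W {1,2,3,4,5}->{1,2,3,4}; Z {1,2,3,4,5}->{2,3,4,5}
Constraint 3 (X != W) on D(X)={1,3,4,5} D(W)={1,2,3,4}: no change
So after constraint 3: D(Z)={2,3,4,5}, size = 4

Answer: 4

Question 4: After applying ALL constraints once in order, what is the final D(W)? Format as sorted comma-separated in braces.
Answer: {1,2,3,4}

Derivation:
Constraint 1 (X != W) on D(X)={1,3,4,5} D(W)={1,2,3,4,5}: no change
Constraint 2 (W < Z) on D(W)={1,2,3,4,5} D(Z)={1,2,3,4,5}: W {1,2,3,4,5}->{1,2,3,4}; Z {1,2,3,4,5}->{2,3,4,5}
Constraint 3 (X != W) on D(X)={1,3,4,5} D(W)={1,2,3,4}: no change
Constraint 4 (X + U = Z) on D(X)={1,3,4,5} D(U)={1,2,3,4,5} D(Z)={2,3,4,5}: X {1,3,4,5}->{1,3,4}; U {1,2,3,4,5}->{1,2,3,4}
So after all 4 constraints: D(W) = {1,2,3,4}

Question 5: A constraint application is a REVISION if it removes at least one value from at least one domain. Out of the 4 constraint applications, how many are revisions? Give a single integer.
Constraint 1 (X != W) on D(X)={1,3,4,5} D(W)={1,2,3,4,5}: no change => not a revision
Constraint 2 (W < Z) on D(W)={1,2,3,4,5} D(Z)={1,2,3,4,5}: W {1,2,3,4,5}->{1,2,3,4}; Z {1,2,3,4,5}->{2,3,4,5} => REVISION
Constraint 3 (X != W) on D(X)={1,3,4,5} D(W)={1,2,3,4}: no change => not a revision
Constraint 4 (X + U = Z) on D(X)={1,3,4,5} D(U)={1,2,3,4,5} D(Z)={2,3,4,5}: X {1,3,4,5}->{1,3,4}; U {1,2,3,4,5}->{1,2,3,4} => REVISION
Total revisions = 2

Answer: 2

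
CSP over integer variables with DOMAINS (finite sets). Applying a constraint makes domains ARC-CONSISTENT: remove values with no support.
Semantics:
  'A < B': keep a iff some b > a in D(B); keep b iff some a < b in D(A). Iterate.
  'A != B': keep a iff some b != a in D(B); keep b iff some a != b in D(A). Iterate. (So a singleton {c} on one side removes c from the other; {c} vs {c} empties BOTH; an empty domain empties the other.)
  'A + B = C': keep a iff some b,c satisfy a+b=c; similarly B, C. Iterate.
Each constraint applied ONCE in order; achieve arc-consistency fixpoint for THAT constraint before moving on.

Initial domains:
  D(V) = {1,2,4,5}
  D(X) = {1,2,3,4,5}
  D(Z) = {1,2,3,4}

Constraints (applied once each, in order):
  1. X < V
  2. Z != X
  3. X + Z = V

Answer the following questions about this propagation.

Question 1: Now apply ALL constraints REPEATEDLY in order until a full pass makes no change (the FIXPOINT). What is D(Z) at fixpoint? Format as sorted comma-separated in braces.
pass 0 (initial): D(Z)={1,2,3,4}
pass 1: V {1,2,4,5}->{2,4,5}; X {1,2,3,4,5}->{1,2,3,4}
pass 2: no change
Fixpoint after 2 passes: D(Z) = {1,2,3,4}

Answer: {1,2,3,4}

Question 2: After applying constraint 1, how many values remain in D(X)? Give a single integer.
Constraint 1 (X < V) on D(X)={1,2,3,4,5} D(V)={1,2,4,5}: X {1,2,3,4,5}->{1,2,3,4}; V {1,2,4,5}->{2,4,5}
So after constraint 1: D(X)={1,2,3,4}, size = 4

Answer: 4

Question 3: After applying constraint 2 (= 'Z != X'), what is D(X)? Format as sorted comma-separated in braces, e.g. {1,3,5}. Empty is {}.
Constraint 1 (X < V) on D(X)={1,2,3,4,5} D(V)={1,2,4,5}: X {1,2,3,4,5}->{1,2,3,4}; V {1,2,4,5}->{2,4,5}
Constraint 2 (Z != X) on D(Z)={1,2,3,4} D(X)={1,2,3,4}: no change
So after constraint 2: D(X) = {1,2,3,4}

Answer: {1,2,3,4}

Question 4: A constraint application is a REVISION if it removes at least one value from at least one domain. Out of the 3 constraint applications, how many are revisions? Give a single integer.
Answer: 1

Derivation:
Constraint 1 (X < V) on D(X)={1,2,3,4,5} D(V)={1,2,4,5}: X {1,2,3,4,5}->{1,2,3,4}; V {1,2,4,5}->{2,4,5} => REVISION
Constraint 2 (Z != X) on D(Z)={1,2,3,4} D(X)={1,2,3,4}: no change => not a revision
Constraint 3 (X + Z = V) on D(X)={1,2,3,4} D(Z)={1,2,3,4} D(V)={2,4,5}: no change => not a revision
Total revisions = 1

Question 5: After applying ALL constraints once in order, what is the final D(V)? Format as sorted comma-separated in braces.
Constraint 1 (X < V) on D(X)={1,2,3,4,5} D(V)={1,2,4,5}: X {1,2,3,4,5}->{1,2,3,4}; V {1,2,4,5}->{2,4,5}
Constraint 2 (Z != X) on D(Z)={1,2,3,4} D(X)={1,2,3,4}: no change
Constraint 3 (X + Z = V) on D(X)={1,2,3,4} D(Z)={1,2,3,4} D(V)={2,4,5}: no change
So after all 3 constraints: D(V) = {2,4,5}

Answer: {2,4,5}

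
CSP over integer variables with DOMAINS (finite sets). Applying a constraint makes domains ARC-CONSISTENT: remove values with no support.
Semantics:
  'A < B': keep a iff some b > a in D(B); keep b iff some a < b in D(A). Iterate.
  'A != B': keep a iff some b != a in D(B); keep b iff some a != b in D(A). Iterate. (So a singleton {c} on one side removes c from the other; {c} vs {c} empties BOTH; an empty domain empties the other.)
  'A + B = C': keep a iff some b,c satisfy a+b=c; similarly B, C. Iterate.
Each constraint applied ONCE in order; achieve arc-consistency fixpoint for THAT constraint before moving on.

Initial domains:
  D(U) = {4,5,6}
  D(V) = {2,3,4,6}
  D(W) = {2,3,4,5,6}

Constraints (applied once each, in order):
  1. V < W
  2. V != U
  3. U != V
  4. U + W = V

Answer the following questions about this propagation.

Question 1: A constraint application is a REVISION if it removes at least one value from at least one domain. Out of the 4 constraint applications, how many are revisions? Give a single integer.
Answer: 2

Derivation:
Constraint 1 (V < W) on D(V)={2,3,4,6} D(W)={2,3,4,5,6}: V {2,3,4,6}->{2,3,4}; W {2,3,4,5,6}->{3,4,5,6} => REVISION
Constraint 2 (V != U) on D(V)={2,3,4} D(U)={4,5,6}: no change => not a revision
Constraint 3 (U != V) on D(U)={4,5,6} D(V)={2,3,4}: no change => not a revision
Constraint 4 (U + W = V) on D(U)={4,5,6} D(W)={3,4,5,6} D(V)={2,3,4}: U {4,5,6}->{}; W {3,4,5,6}->{}; V {2,3,4}->{} => REVISION
Total revisions = 2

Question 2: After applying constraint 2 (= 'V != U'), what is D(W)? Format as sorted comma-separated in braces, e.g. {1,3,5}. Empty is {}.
Answer: {3,4,5,6}

Derivation:
Constraint 1 (V < W) on D(V)={2,3,4,6} D(W)={2,3,4,5,6}: V {2,3,4,6}->{2,3,4}; W {2,3,4,5,6}->{3,4,5,6}
Constraint 2 (V != U) on D(V)={2,3,4} D(U)={4,5,6}: no change
So after constraint 2: D(W) = {3,4,5,6}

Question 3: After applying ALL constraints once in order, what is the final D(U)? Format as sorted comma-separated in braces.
Answer: {}

Derivation:
Constraint 1 (V < W) on D(V)={2,3,4,6} D(W)={2,3,4,5,6}: V {2,3,4,6}->{2,3,4}; W {2,3,4,5,6}->{3,4,5,6}
Constraint 2 (V != U) on D(V)={2,3,4} D(U)={4,5,6}: no change
Constraint 3 (U != V) on D(U)={4,5,6} D(V)={2,3,4}: no change
Constraint 4 (U + W = V) on D(U)={4,5,6} D(W)={3,4,5,6} D(V)={2,3,4}: U {4,5,6}->{}; W {3,4,5,6}->{}; V {2,3,4}->{}
So after all 4 constraints: D(U) = {}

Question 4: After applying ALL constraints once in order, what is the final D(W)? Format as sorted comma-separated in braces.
Answer: {}

Derivation:
Constraint 1 (V < W) on D(V)={2,3,4,6} D(W)={2,3,4,5,6}: V {2,3,4,6}->{2,3,4}; W {2,3,4,5,6}->{3,4,5,6}
Constraint 2 (V != U) on D(V)={2,3,4} D(U)={4,5,6}: no change
Constraint 3 (U != V) on D(U)={4,5,6} D(V)={2,3,4}: no change
Constraint 4 (U + W = V) on D(U)={4,5,6} D(W)={3,4,5,6} D(V)={2,3,4}: U {4,5,6}->{}; W {3,4,5,6}->{}; V {2,3,4}->{}
So after all 4 constraints: D(W) = {}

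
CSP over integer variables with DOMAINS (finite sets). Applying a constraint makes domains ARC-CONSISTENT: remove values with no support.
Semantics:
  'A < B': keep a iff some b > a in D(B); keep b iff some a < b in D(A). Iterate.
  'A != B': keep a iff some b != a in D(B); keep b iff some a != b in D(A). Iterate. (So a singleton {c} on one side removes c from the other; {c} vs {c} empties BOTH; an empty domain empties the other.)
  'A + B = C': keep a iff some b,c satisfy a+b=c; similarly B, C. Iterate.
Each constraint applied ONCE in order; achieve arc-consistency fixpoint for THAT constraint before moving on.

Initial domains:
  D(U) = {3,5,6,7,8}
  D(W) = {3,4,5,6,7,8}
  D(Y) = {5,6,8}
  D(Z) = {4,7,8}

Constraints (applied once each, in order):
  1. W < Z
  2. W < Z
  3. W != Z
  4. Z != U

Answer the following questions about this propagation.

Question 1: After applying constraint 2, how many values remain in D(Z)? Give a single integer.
Answer: 3

Derivation:
Constraint 1 (W < Z) on D(W)={3,4,5,6,7,8} D(Z)={4,7,8}: W {3,4,5,6,7,8}->{3,4,5,6,7}
Constraint 2 (W < Z) on D(W)={3,4,5,6,7} D(Z)={4,7,8}: no change
So after constraint 2: D(Z)={4,7,8}, size = 3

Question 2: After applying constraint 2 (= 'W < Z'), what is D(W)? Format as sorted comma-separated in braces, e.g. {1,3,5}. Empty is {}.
Constraint 1 (W < Z) on D(W)={3,4,5,6,7,8} D(Z)={4,7,8}: W {3,4,5,6,7,8}->{3,4,5,6,7}
Constraint 2 (W < Z) on D(W)={3,4,5,6,7} D(Z)={4,7,8}: no change
So after constraint 2: D(W) = {3,4,5,6,7}

Answer: {3,4,5,6,7}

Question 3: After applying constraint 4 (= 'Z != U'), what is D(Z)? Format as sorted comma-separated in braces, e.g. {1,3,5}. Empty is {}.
Answer: {4,7,8}

Derivation:
Constraint 1 (W < Z) on D(W)={3,4,5,6,7,8} D(Z)={4,7,8}: W {3,4,5,6,7,8}->{3,4,5,6,7}
Constraint 2 (W < Z) on D(W)={3,4,5,6,7} D(Z)={4,7,8}: no change
Constraint 3 (W != Z) on D(W)={3,4,5,6,7} D(Z)={4,7,8}: no change
Constraint 4 (Z != U) on D(Z)={4,7,8} D(U)={3,5,6,7,8}: no change
So after constraint 4: D(Z) = {4,7,8}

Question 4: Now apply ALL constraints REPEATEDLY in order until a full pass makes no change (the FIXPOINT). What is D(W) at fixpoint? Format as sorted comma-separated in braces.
Answer: {3,4,5,6,7}

Derivation:
pass 0 (initial): D(W)={3,4,5,6,7,8}
pass 1: W {3,4,5,6,7,8}->{3,4,5,6,7}
pass 2: no change
Fixpoint after 2 passes: D(W) = {3,4,5,6,7}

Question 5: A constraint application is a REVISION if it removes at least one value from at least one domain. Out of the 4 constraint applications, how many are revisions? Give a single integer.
Answer: 1

Derivation:
Constraint 1 (W < Z) on D(W)={3,4,5,6,7,8} D(Z)={4,7,8}: W {3,4,5,6,7,8}->{3,4,5,6,7} => REVISION
Constraint 2 (W < Z) on D(W)={3,4,5,6,7} D(Z)={4,7,8}: no change => not a revision
Constraint 3 (W != Z) on D(W)={3,4,5,6,7} D(Z)={4,7,8}: no change => not a revision
Constraint 4 (Z != U) on D(Z)={4,7,8} D(U)={3,5,6,7,8}: no change => not a revision
Total revisions = 1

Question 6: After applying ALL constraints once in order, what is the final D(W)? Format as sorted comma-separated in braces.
Answer: {3,4,5,6,7}

Derivation:
Constraint 1 (W < Z) on D(W)={3,4,5,6,7,8} D(Z)={4,7,8}: W {3,4,5,6,7,8}->{3,4,5,6,7}
Constraint 2 (W < Z) on D(W)={3,4,5,6,7} D(Z)={4,7,8}: no change
Constraint 3 (W != Z) on D(W)={3,4,5,6,7} D(Z)={4,7,8}: no change
Constraint 4 (Z != U) on D(Z)={4,7,8} D(U)={3,5,6,7,8}: no change
So after all 4 constraints: D(W) = {3,4,5,6,7}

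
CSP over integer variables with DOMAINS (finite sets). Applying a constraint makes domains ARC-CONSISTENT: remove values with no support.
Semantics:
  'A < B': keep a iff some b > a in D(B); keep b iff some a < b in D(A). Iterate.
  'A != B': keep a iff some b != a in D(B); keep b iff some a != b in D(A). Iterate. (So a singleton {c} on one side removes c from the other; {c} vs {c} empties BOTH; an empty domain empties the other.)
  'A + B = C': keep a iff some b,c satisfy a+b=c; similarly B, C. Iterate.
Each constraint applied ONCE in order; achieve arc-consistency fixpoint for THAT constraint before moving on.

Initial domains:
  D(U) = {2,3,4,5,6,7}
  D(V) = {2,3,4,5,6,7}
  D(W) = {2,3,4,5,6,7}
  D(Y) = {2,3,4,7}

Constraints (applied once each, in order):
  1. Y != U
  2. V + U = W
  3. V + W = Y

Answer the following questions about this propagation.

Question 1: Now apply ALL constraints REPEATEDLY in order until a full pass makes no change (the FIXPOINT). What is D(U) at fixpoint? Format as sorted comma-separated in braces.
pass 0 (initial): D(U)={2,3,4,5,6,7}
pass 1: U {2,3,4,5,6,7}->{2,3,4,5}; V {2,3,4,5,6,7}->{2,3}; W {2,3,4,5,6,7}->{4,5}; Y {2,3,4,7}->{7}
pass 2: U {2,3,4,5}->{2,3}
pass 3: no change
Fixpoint after 3 passes: D(U) = {2,3}

Answer: {2,3}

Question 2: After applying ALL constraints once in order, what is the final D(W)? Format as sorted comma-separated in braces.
Answer: {4,5}

Derivation:
Constraint 1 (Y != U) on D(Y)={2,3,4,7} D(U)={2,3,4,5,6,7}: no change
Constraint 2 (V + U = W) on D(V)={2,3,4,5,6,7} D(U)={2,3,4,5,6,7} D(W)={2,3,4,5,6,7}: V {2,3,4,5,6,7}->{2,3,4,5}; U {2,3,4,5,6,7}->{2,3,4,5}; W {2,3,4,5,6,7}->{4,5,6,7}
Constraint 3 (V + W = Y) on D(V)={2,3,4,5} D(W)={4,5,6,7} D(Y)={2,3,4,7}: V {2,3,4,5}->{2,3}; W {4,5,6,7}->{4,5}; Y {2,3,4,7}->{7}
So after all 3 constraints: D(W) = {4,5}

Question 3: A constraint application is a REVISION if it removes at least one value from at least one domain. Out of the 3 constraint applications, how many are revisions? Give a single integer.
Constraint 1 (Y != U) on D(Y)={2,3,4,7} D(U)={2,3,4,5,6,7}: no change => not a revision
Constraint 2 (V + U = W) on D(V)={2,3,4,5,6,7} D(U)={2,3,4,5,6,7} D(W)={2,3,4,5,6,7}: V {2,3,4,5,6,7}->{2,3,4,5}; U {2,3,4,5,6,7}->{2,3,4,5}; W {2,3,4,5,6,7}->{4,5,6,7} => REVISION
Constraint 3 (V + W = Y) on D(V)={2,3,4,5} D(W)={4,5,6,7} D(Y)={2,3,4,7}: V {2,3,4,5}->{2,3}; W {4,5,6,7}->{4,5}; Y {2,3,4,7}->{7} => REVISION
Total revisions = 2

Answer: 2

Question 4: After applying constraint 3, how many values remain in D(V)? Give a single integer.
Constraint 1 (Y != U) on D(Y)={2,3,4,7} D(U)={2,3,4,5,6,7}: no change
Constraint 2 (V + U = W) on D(V)={2,3,4,5,6,7} D(U)={2,3,4,5,6,7} D(W)={2,3,4,5,6,7}: V {2,3,4,5,6,7}->{2,3,4,5}; U {2,3,4,5,6,7}->{2,3,4,5}; W {2,3,4,5,6,7}->{4,5,6,7}
Constraint 3 (V + W = Y) on D(V)={2,3,4,5} D(W)={4,5,6,7} D(Y)={2,3,4,7}: V {2,3,4,5}->{2,3}; W {4,5,6,7}->{4,5}; Y {2,3,4,7}->{7}
So after constraint 3: D(V)={2,3}, size = 2

Answer: 2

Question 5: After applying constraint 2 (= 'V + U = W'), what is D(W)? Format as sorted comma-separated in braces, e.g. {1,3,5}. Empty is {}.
Answer: {4,5,6,7}

Derivation:
Constraint 1 (Y != U) on D(Y)={2,3,4,7} D(U)={2,3,4,5,6,7}: no change
Constraint 2 (V + U = W) on D(V)={2,3,4,5,6,7} D(U)={2,3,4,5,6,7} D(W)={2,3,4,5,6,7}: V {2,3,4,5,6,7}->{2,3,4,5}; U {2,3,4,5,6,7}->{2,3,4,5}; W {2,3,4,5,6,7}->{4,5,6,7}
So after constraint 2: D(W) = {4,5,6,7}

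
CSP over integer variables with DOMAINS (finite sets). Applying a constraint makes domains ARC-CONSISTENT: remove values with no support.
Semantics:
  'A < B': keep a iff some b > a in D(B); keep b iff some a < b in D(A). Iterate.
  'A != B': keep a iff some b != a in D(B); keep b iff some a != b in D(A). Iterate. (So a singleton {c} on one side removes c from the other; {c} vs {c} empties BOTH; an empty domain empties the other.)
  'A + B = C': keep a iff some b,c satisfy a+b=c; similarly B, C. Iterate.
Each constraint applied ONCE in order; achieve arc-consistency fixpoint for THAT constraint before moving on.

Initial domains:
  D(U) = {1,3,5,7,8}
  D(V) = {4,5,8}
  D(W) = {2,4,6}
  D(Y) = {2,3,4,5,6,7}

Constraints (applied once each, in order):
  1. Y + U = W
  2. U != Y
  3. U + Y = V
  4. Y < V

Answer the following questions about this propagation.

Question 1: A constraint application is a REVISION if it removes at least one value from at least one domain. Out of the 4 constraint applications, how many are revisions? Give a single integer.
Answer: 2

Derivation:
Constraint 1 (Y + U = W) on D(Y)={2,3,4,5,6,7} D(U)={1,3,5,7,8} D(W)={2,4,6}: Y {2,3,4,5,6,7}->{3,5}; U {1,3,5,7,8}->{1,3}; W {2,4,6}->{4,6} => REVISION
Constraint 2 (U != Y) on D(U)={1,3} D(Y)={3,5}: no change => not a revision
Constraint 3 (U + Y = V) on D(U)={1,3} D(Y)={3,5} D(V)={4,5,8}: V {4,5,8}->{4,8} => REVISION
Constraint 4 (Y < V) on D(Y)={3,5} D(V)={4,8}: no change => not a revision
Total revisions = 2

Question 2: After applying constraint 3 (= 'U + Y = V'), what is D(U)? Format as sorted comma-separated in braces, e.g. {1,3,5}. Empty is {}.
Answer: {1,3}

Derivation:
Constraint 1 (Y + U = W) on D(Y)={2,3,4,5,6,7} D(U)={1,3,5,7,8} D(W)={2,4,6}: Y {2,3,4,5,6,7}->{3,5}; U {1,3,5,7,8}->{1,3}; W {2,4,6}->{4,6}
Constraint 2 (U != Y) on D(U)={1,3} D(Y)={3,5}: no change
Constraint 3 (U + Y = V) on D(U)={1,3} D(Y)={3,5} D(V)={4,5,8}: V {4,5,8}->{4,8}
So after constraint 3: D(U) = {1,3}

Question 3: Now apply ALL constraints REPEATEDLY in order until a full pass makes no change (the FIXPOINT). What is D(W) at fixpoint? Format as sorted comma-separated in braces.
pass 0 (initial): D(W)={2,4,6}
pass 1: U {1,3,5,7,8}->{1,3}; V {4,5,8}->{4,8}; W {2,4,6}->{4,6}; Y {2,3,4,5,6,7}->{3,5}
pass 2: no change
Fixpoint after 2 passes: D(W) = {4,6}

Answer: {4,6}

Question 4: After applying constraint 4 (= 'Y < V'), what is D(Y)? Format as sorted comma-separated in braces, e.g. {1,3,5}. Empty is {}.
Constraint 1 (Y + U = W) on D(Y)={2,3,4,5,6,7} D(U)={1,3,5,7,8} D(W)={2,4,6}: Y {2,3,4,5,6,7}->{3,5}; U {1,3,5,7,8}->{1,3}; W {2,4,6}->{4,6}
Constraint 2 (U != Y) on D(U)={1,3} D(Y)={3,5}: no change
Constraint 3 (U + Y = V) on D(U)={1,3} D(Y)={3,5} D(V)={4,5,8}: V {4,5,8}->{4,8}
Constraint 4 (Y < V) on D(Y)={3,5} D(V)={4,8}: no change
So after constraint 4: D(Y) = {3,5}

Answer: {3,5}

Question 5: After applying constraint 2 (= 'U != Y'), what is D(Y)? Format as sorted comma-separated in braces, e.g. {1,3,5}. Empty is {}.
Answer: {3,5}

Derivation:
Constraint 1 (Y + U = W) on D(Y)={2,3,4,5,6,7} D(U)={1,3,5,7,8} D(W)={2,4,6}: Y {2,3,4,5,6,7}->{3,5}; U {1,3,5,7,8}->{1,3}; W {2,4,6}->{4,6}
Constraint 2 (U != Y) on D(U)={1,3} D(Y)={3,5}: no change
So after constraint 2: D(Y) = {3,5}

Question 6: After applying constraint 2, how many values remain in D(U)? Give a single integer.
Constraint 1 (Y + U = W) on D(Y)={2,3,4,5,6,7} D(U)={1,3,5,7,8} D(W)={2,4,6}: Y {2,3,4,5,6,7}->{3,5}; U {1,3,5,7,8}->{1,3}; W {2,4,6}->{4,6}
Constraint 2 (U != Y) on D(U)={1,3} D(Y)={3,5}: no change
So after constraint 2: D(U)={1,3}, size = 2

Answer: 2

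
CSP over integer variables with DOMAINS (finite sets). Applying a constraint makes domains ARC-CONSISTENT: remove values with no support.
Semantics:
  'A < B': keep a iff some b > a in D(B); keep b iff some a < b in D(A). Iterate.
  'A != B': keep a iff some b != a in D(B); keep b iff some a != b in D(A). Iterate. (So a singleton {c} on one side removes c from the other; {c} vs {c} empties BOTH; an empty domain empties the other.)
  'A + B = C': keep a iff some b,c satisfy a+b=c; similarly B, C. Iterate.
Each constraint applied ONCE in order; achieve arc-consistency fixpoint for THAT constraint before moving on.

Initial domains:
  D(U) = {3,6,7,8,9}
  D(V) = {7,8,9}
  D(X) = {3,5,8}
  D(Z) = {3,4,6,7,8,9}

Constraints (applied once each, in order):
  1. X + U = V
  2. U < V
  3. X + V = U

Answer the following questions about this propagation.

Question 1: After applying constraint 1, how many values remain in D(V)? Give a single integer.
Answer: 2

Derivation:
Constraint 1 (X + U = V) on D(X)={3,5,8} D(U)={3,6,7,8,9} D(V)={7,8,9}: X {3,5,8}->{3,5}; U {3,6,7,8,9}->{3,6}; V {7,8,9}->{8,9}
So after constraint 1: D(V)={8,9}, size = 2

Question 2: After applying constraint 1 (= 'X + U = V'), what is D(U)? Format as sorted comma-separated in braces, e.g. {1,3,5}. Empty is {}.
Answer: {3,6}

Derivation:
Constraint 1 (X + U = V) on D(X)={3,5,8} D(U)={3,6,7,8,9} D(V)={7,8,9}: X {3,5,8}->{3,5}; U {3,6,7,8,9}->{3,6}; V {7,8,9}->{8,9}
So after constraint 1: D(U) = {3,6}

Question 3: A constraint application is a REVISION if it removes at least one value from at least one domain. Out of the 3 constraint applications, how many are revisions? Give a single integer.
Answer: 2

Derivation:
Constraint 1 (X + U = V) on D(X)={3,5,8} D(U)={3,6,7,8,9} D(V)={7,8,9}: X {3,5,8}->{3,5}; U {3,6,7,8,9}->{3,6}; V {7,8,9}->{8,9} => REVISION
Constraint 2 (U < V) on D(U)={3,6} D(V)={8,9}: no change => not a revision
Constraint 3 (X + V = U) on D(X)={3,5} D(V)={8,9} D(U)={3,6}: X {3,5}->{}; V {8,9}->{}; U {3,6}->{} => REVISION
Total revisions = 2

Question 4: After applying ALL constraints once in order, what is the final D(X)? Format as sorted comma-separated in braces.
Answer: {}

Derivation:
Constraint 1 (X + U = V) on D(X)={3,5,8} D(U)={3,6,7,8,9} D(V)={7,8,9}: X {3,5,8}->{3,5}; U {3,6,7,8,9}->{3,6}; V {7,8,9}->{8,9}
Constraint 2 (U < V) on D(U)={3,6} D(V)={8,9}: no change
Constraint 3 (X + V = U) on D(X)={3,5} D(V)={8,9} D(U)={3,6}: X {3,5}->{}; V {8,9}->{}; U {3,6}->{}
So after all 3 constraints: D(X) = {}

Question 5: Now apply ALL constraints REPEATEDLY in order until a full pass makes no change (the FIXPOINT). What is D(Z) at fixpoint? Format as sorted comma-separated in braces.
pass 0 (initial): D(Z)={3,4,6,7,8,9}
pass 1: U {3,6,7,8,9}->{}; V {7,8,9}->{}; X {3,5,8}->{}
pass 2: no change
Fixpoint after 2 passes: D(Z) = {3,4,6,7,8,9}

Answer: {3,4,6,7,8,9}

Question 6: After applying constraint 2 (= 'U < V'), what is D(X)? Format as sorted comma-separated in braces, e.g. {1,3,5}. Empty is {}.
Constraint 1 (X + U = V) on D(X)={3,5,8} D(U)={3,6,7,8,9} D(V)={7,8,9}: X {3,5,8}->{3,5}; U {3,6,7,8,9}->{3,6}; V {7,8,9}->{8,9}
Constraint 2 (U < V) on D(U)={3,6} D(V)={8,9}: no change
So after constraint 2: D(X) = {3,5}

Answer: {3,5}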